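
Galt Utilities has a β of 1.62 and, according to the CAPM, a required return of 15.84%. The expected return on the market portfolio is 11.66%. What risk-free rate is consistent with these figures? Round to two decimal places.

E(R) = R_f + β(E(R_m) − R_f) = R_f(1 − β) + β·E(R_m)
15.84% = R_f × (1 − 1.62) + 1.62 × 11.66%
15.84% = R_f × -0.62 + 18.8892%
R_f = (15.84% − 18.8892%) / -0.62 = 4.92%

4.92%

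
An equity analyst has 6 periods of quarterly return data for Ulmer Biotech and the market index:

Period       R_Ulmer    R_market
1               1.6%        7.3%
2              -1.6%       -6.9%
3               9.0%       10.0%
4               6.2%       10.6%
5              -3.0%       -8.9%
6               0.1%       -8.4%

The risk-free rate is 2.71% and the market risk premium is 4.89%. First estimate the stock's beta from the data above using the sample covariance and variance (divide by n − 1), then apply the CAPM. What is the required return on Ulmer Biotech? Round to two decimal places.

4.80%

Mean R_i = (1.6 − 1.6 + 9.0 + 6.2 − 3.0 + 0.1) / 6 = 2.0500%
Mean R_m = (7.3 − 6.9 + 10.0 + 10.6 − 8.9 − 8.4) / 6 = 0.6167%
Σ(R_i − R̄_i)(R_m − R̄_m) = 196.7150  ⇒  Cov = 196.7150 / 5 = 39.3430
Σ(R_m − R̄_m)² = 460.7483  ⇒  Var(R_m) = 460.7483 / 5 = 92.1497
β = Cov / Var(R_m) = 39.3430 / 92.1497 = 0.4269
E(R) = R_f + β × MRP = 2.71% + 0.4269 × 4.89% = 4.80%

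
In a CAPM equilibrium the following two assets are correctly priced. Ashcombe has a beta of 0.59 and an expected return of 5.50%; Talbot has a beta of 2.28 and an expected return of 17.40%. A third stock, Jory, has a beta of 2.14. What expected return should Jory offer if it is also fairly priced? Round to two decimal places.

16.41%

MRP (SML slope) = (17.40% − 5.50%) / (2.28 − 0.59) = 11.90% / 1.69 = 7.0414%
R_f (intercept) = 5.50% − 0.59 × 7.0414% = 1.3456%
E(R_Jory) = R_f + β × MRP = 1.3456% + 2.14 × 7.0414% = 16.41%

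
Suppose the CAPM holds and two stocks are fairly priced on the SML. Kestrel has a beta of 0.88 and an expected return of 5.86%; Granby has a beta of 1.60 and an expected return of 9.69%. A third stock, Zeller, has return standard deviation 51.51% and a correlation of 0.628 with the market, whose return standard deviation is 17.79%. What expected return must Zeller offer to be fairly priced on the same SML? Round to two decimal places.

10.85%

MRP = (9.69% − 5.86%) / (1.60 − 0.88) = 5.3194%
R_f = 5.86% − 0.88 × 5.3194% = 1.1789%
β_Zeller = ρ·σ_i/σ_m = 0.628 × 51.51 / 17.79 = 1.8183
E(R_Zeller) = R_f + β × MRP = 1.1789% + 1.8183 × 5.3194% = 10.85%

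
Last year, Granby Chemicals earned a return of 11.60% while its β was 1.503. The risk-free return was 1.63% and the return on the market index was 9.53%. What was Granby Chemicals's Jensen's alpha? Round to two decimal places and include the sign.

Market excess return = 9.53% − 1.63% = 7.90%
CAPM benchmark = R_f + β(R_m − R_f) = 1.63% + 1.503 × 7.90% = 13.50370%
α = actual − benchmark = 11.60% − 13.50370% = -1.90%

-1.90%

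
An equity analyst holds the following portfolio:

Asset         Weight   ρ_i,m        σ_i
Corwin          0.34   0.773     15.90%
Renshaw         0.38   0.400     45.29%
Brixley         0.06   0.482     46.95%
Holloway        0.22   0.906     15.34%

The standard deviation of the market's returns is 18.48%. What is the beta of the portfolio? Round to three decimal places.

0.838

β_Corwin = 0.773 × 15.90% / 18.48% = 0.6651
β_Renshaw = 0.400 × 45.29% / 18.48% = 0.9803
β_Brixley = 0.482 × 46.95% / 18.48% = 1.2246
β_Holloway = 0.906 × 15.34% / 18.48% = 0.7521
β_P = Σ w_i β_i = 0.34×0.6651 + 0.38×0.9803 + 0.06×1.2246 + 0.22×0.7521 = 0.8376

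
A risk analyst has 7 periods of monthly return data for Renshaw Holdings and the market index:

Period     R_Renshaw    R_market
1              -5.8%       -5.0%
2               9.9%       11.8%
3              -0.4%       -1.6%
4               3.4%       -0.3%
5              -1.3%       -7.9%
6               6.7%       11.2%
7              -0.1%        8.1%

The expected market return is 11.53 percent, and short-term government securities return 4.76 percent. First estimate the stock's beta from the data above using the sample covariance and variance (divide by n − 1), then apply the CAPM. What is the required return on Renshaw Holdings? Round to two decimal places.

8.32%

Mean R_i = (-5.8 + 9.9 − 0.4 + 3.4 − 1.3 + 6.7 − 0.1) / 7 = 1.7714%
Mean R_m = (-5.0 + 11.8 − 1.6 − 0.3 − 7.9 + 11.2 + 8.1) / 7 = 2.3286%
Σ(R_i − R̄_i)(R_m − R̄_m) = 201.0657  ⇒  Cov = 201.0657 / 6 = 33.5110
Σ(R_m − R̄_m)² = 382.3943  ⇒  Var(R_m) = 382.3943 / 6 = 63.7324
β = Cov / Var(R_m) = 33.5110 / 63.7324 = 0.5258
MRP = 11.53% − 4.76% = 6.77%
E(R) = R_f + β × MRP = 4.76% + 0.5258 × 6.77% = 8.32%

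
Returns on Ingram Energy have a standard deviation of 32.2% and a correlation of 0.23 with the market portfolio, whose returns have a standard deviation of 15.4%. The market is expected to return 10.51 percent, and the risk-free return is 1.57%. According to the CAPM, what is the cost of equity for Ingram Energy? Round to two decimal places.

β = ρ × σ_i / σ_m = 0.23 × 32.2% / 15.4% = 0.4809
MRP = 10.51% − 1.57% = 8.94%
E(R) = 1.57% + 0.4809 × 8.94% = 5.87%

5.87%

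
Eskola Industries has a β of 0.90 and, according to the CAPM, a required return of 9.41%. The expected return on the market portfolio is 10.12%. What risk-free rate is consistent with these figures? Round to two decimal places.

3.02%

E(R) = R_f + β(E(R_m) − R_f) = R_f(1 − β) + β·E(R_m)
9.41% = R_f × (1 − 0.90) + 0.90 × 10.12%
9.41% = R_f × 0.10 + 9.1080%
R_f = (9.41% − 9.1080%) / 0.10 = 3.02%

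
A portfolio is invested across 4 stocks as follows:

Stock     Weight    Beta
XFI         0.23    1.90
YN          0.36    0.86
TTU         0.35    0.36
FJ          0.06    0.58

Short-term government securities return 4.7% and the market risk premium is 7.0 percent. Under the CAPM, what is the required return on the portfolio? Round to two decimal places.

11.05%

β_P = Σ w_i β_i = 0.23×1.90 + 0.36×0.86 + 0.35×0.36 + 0.06×0.58 = 0.9074
E(R_P) = R_f + β_P × MRP = 4.7% + 0.9074 × 7.0% = 11.05%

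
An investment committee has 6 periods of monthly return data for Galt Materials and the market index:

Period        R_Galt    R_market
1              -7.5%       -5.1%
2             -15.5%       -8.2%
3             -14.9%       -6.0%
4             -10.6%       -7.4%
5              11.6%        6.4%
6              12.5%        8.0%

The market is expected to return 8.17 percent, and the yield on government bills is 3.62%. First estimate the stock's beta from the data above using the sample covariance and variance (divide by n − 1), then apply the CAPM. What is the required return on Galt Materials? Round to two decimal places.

Mean R_i = (-7.5 − 15.5 − 14.9 − 10.6 + 11.6 + 12.5) / 6 = -4.0667%
Mean R_m = (-5.1 − 8.2 − 6.0 − 7.4 + 6.4 + 8.0) / 6 = -2.0500%
Σ(R_i − R̄_i)(R_m − R̄_m) = 457.4100  ⇒  Cov = 457.4100 / 5 = 91.4820
Σ(R_m − R̄_m)² = 263.7550  ⇒  Var(R_m) = 263.7550 / 5 = 52.7510
β = Cov / Var(R_m) = 91.4820 / 52.7510 = 1.7342
MRP = 8.17% − 3.62% = 4.55%
E(R) = R_f + β × MRP = 3.62% + 1.7342 × 4.55% = 11.51%

11.51%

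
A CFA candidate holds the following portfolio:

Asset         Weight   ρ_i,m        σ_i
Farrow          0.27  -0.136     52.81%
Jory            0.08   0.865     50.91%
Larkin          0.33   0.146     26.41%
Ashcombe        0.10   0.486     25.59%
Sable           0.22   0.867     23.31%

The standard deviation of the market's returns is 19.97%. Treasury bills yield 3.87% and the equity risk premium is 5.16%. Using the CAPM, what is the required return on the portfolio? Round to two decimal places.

6.08%

β_Farrow = -0.136 × 52.81% / 19.97% = -0.3596
β_Jory = 0.865 × 50.91% / 19.97% = 2.2052
β_Larkin = 0.146 × 26.41% / 19.97% = 0.1931
β_Ashcombe = 0.486 × 25.59% / 19.97% = 0.6228
β_Sable = 0.867 × 23.31% / 19.97% = 1.0120
β_P = Σ w_i β_i = 0.27×-0.3596 + 0.08×2.2052 + 0.33×0.1931 + 0.10×0.6228 + 0.22×1.0120 = 0.4280
E(R_P) = R_f + β_P × MRP = 3.87% + 0.4280 × 5.16% = 6.08%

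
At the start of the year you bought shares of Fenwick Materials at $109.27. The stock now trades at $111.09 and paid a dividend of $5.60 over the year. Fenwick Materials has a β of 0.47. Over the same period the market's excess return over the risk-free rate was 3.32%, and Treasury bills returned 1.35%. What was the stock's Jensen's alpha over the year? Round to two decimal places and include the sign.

+3.88%

Realised HPR = (P1 + D1 − P0) / P0 = (111.09 + 5.60 − 109.27) / 109.27 = 7.42 / 109.27 = 6.7905%
CAPM required = R_f + β·MRP = 1.35% + 0.47 × 3.32% = 2.9104%
α = realised − required = 6.7905% − 2.9104% = +3.88%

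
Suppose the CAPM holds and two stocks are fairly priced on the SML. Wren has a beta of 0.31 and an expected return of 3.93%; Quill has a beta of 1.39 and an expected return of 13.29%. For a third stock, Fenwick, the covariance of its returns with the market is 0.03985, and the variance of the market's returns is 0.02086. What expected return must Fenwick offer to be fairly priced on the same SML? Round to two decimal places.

17.80%

MRP = (13.29% − 3.93%) / (1.39 − 0.31) = 8.6667%
R_f = 3.93% − 0.31 × 8.6667% = 1.2433%
β_Fenwick = Cov / Var(R_m) = 0.03985 / 0.02086 = 1.9104
E(R_Fenwick) = R_f + β × MRP = 1.2433% + 1.9104 × 8.6667% = 17.80%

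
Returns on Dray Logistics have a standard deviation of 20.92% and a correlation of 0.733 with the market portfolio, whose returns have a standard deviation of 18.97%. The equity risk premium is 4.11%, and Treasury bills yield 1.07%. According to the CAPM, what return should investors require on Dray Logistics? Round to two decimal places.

4.39%

β = ρ × σ_i / σ_m = 0.733 × 20.92% / 18.97% = 0.8083
E(R) = 1.07% + 0.8083 × 4.11% = 4.39%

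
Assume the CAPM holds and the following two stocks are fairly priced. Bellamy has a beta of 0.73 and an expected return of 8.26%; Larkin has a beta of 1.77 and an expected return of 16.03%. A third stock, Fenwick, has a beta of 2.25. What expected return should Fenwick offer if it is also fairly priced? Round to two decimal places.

19.62%

MRP (SML slope) = (16.03% − 8.26%) / (1.77 − 0.73) = 7.77% / 1.04 = 7.4712%
R_f (intercept) = 8.26% − 0.73 × 7.4712% = 2.8060%
E(R_Fenwick) = R_f + β × MRP = 2.8060% + 2.25 × 7.4712% = 19.62%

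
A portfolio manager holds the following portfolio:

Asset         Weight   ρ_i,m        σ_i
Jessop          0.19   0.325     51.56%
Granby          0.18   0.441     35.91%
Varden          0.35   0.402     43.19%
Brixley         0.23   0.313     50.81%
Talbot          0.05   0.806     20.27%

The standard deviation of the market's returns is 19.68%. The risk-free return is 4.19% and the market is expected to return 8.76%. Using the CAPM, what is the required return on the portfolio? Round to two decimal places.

8.04%

β_Jessop = 0.325 × 51.56% / 19.68% = 0.8515
β_Granby = 0.441 × 35.91% / 19.68% = 0.8047
β_Varden = 0.402 × 43.19% / 19.68% = 0.8822
β_Brixley = 0.313 × 50.81% / 19.68% = 0.8081
β_Talbot = 0.806 × 20.27% / 19.68% = 0.8302
β_P = Σ w_i β_i = 0.19×0.8515 + 0.18×0.8047 + 0.35×0.8822 + 0.23×0.8081 + 0.05×0.8302 = 0.8428
MRP = 8.76% − 4.19% = 4.57%
E(R_P) = R_f + β_P × MRP = 4.19% + 0.8428 × 4.57% = 8.04%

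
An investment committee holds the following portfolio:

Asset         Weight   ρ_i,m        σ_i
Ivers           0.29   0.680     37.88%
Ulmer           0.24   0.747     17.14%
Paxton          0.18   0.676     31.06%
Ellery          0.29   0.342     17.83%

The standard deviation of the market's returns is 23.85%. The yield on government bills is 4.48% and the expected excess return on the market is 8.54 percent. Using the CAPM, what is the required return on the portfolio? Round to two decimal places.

10.24%

β_Ivers = 0.680 × 37.88% / 23.85% = 1.0800
β_Ulmer = 0.747 × 17.14% / 23.85% = 0.5368
β_Paxton = 0.676 × 31.06% / 23.85% = 0.8804
β_Ellery = 0.342 × 17.83% / 23.85% = 0.2557
β_P = Σ w_i β_i = 0.29×1.0800 + 0.24×0.5368 + 0.18×0.8804 + 0.29×0.2557 = 0.6747
E(R_P) = R_f + β_P × MRP = 4.48% + 0.6747 × 8.54% = 10.24%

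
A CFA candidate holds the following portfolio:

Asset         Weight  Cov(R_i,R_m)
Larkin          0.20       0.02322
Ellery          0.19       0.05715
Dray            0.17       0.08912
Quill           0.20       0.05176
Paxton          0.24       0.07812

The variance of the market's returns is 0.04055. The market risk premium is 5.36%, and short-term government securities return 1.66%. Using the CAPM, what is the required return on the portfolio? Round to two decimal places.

9.56%

β_Larkin = 0.02322 / 0.04055 = 0.5726
β_Ellery = 0.05715 / 0.04055 = 1.4094
β_Dray = 0.08912 / 0.04055 = 2.1978
β_Quill = 0.05176 / 0.04055 = 1.2764
β_Paxton = 0.07812 / 0.04055 = 1.9265
β_P = Σ w_i β_i = 0.20×0.5726 + 0.19×1.4094 + 0.17×2.1978 + 0.20×1.2764 + 0.24×1.9265 = 1.4736
E(R_P) = R_f + β_P × MRP = 1.66% + 1.4736 × 5.36% = 9.56%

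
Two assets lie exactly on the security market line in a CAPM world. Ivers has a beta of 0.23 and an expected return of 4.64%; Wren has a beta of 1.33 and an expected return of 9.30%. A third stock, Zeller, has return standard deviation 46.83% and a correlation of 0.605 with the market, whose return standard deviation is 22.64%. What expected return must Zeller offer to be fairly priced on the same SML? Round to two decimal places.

8.97%

MRP = (9.30% − 4.64%) / (1.33 − 0.23) = 4.2364%
R_f = 4.64% − 0.23 × 4.2364% = 3.6656%
β_Zeller = ρ·σ_i/σ_m = 0.605 × 46.83 / 22.64 = 1.2514
E(R_Zeller) = R_f + β × MRP = 3.6656% + 1.2514 × 4.2364% = 8.97%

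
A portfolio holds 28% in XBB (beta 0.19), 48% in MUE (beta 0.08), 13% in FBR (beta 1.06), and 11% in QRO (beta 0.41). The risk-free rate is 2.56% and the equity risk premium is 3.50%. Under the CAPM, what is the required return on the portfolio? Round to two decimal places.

3.52%

β_P = Σ w_i β_i = 0.28×0.19 + 0.48×0.08 + 0.13×1.06 + 0.11×0.41 = 0.2745
E(R_P) = R_f + β_P × MRP = 2.56% + 0.2745 × 3.50% = 3.52%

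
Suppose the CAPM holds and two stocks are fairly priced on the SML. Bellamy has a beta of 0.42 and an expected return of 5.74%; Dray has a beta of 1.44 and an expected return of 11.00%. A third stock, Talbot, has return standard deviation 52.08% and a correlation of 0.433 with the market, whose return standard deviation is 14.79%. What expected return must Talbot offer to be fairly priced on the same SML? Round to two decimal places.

11.44%

MRP = (11.00% − 5.74%) / (1.44 − 0.42) = 5.1569%
R_f = 5.74% − 0.42 × 5.1569% = 3.5741%
β_Talbot = ρ·σ_i/σ_m = 0.433 × 52.08 / 14.79 = 1.5247
E(R_Talbot) = R_f + β × MRP = 3.5741% + 1.5247 × 5.1569% = 11.44%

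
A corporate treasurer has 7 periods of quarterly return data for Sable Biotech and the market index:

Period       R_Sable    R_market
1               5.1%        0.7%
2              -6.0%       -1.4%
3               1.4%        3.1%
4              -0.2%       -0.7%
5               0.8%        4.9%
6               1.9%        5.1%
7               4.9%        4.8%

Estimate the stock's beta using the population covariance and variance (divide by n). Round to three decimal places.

0.748

Mean R_i = (5.1 − 6.0 + 1.4 − 0.2 + 0.8 + 1.9 + 4.9) / 7 = 1.1286%
Mean R_m = (0.7 − 1.4 + 3.1 − 0.7 + 4.9 + 5.1 + 4.8) / 7 = 2.3571%
Σ(R_i − R̄_i)(R_m − R̄_m) = 34.9586  ⇒  Cov = 34.9586 / 7 = 4.9941
Σ(R_m − R̄_m)² = 46.7171  ⇒  Var(R_m) = 46.7171 / 7 = 6.6739
β = Cov / Var(R_m) = 4.9941 / 6.6739 = 0.7483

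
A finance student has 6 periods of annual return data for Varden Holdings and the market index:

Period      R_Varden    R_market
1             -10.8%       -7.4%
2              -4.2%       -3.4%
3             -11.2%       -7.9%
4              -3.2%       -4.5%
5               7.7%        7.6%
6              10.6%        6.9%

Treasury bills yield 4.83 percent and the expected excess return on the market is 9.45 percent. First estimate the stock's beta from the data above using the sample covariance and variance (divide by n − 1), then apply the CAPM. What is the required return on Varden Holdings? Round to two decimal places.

17.05%

Mean R_i = (-10.8 − 4.2 − 11.2 − 3.2 + 7.7 + 10.6) / 6 = -1.8500%
Mean R_m = (-7.4 − 3.4 − 7.9 − 4.5 + 7.6 + 6.9) / 6 = -1.4500%
Σ(R_i − R̄_i)(R_m − R̄_m) = 312.6450  ⇒  Cov = 312.6450 / 5 = 62.5290
Σ(R_m − R̄_m)² = 241.7350  ⇒  Var(R_m) = 241.7350 / 5 = 48.3470
β = Cov / Var(R_m) = 62.5290 / 48.3470 = 1.2933
E(R) = R_f + β × MRP = 4.83% + 1.2933 × 9.45% = 17.05%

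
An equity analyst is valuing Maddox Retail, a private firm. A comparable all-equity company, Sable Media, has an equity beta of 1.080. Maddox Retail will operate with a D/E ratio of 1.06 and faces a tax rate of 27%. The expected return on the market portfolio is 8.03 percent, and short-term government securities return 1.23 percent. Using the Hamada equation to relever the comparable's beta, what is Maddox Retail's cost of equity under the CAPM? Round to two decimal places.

β_L = β_U × [1 + (1 − t)(D/E)] = 1.080 × [1 + (1 − 0.27) × 1.06]
    = 1.080 × [1 + 0.73 × 1.06] = 1.080 × 1.7738 = 1.9157
MRP = 8.03% − 1.23% = 6.80%
E(R) = R_f + β_L × MRP = 1.23% + 1.9157 × 6.80% = 14.26%

14.26%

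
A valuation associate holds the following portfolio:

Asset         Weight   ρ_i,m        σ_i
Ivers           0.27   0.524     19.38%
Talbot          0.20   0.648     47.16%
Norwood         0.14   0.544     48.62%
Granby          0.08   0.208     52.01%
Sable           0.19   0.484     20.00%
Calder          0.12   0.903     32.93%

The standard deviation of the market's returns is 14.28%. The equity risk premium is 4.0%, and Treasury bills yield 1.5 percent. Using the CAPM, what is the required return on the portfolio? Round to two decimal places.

6.77%

β_Ivers = 0.524 × 19.38% / 14.28% = 0.7111
β_Talbot = 0.648 × 47.16% / 14.28% = 2.1400
β_Norwood = 0.544 × 48.62% / 14.28% = 1.8522
β_Granby = 0.208 × 52.01% / 14.28% = 0.7576
β_Sable = 0.484 × 20.00% / 14.28% = 0.6779
β_Calder = 0.903 × 32.93% / 14.28% = 2.0823
β_P = Σ w_i β_i = 0.27×0.7111 + 0.20×2.1400 + 0.14×1.8522 + 0.08×0.7576 + 0.19×0.6779 + 0.12×2.0823 = 1.3186
E(R_P) = R_f + β_P × MRP = 1.5% + 1.3186 × 4.0% = 6.77%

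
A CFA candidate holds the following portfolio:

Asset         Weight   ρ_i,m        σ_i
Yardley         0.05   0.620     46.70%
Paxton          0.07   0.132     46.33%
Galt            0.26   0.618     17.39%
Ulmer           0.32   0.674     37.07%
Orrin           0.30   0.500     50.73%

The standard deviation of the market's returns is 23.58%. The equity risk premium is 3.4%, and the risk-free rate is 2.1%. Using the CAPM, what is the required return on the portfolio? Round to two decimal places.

β_Yardley = 0.620 × 46.70% / 23.58% = 1.2279
β_Paxton = 0.132 × 46.33% / 23.58% = 0.2594
β_Galt = 0.618 × 17.39% / 23.58% = 0.4558
β_Ulmer = 0.674 × 37.07% / 23.58% = 1.0596
β_Orrin = 0.500 × 50.73% / 23.58% = 1.0757
β_P = Σ w_i β_i = 0.05×1.2279 + 0.07×0.2594 + 0.26×0.4558 + 0.32×1.0596 + 0.30×1.0757 = 0.8598
E(R_P) = R_f + β_P × MRP = 2.1% + 0.8598 × 3.4% = 5.02%

5.02%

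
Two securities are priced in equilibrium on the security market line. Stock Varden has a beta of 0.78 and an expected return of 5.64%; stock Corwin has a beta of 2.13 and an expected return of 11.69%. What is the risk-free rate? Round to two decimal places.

2.14%

Both satisfy E(R) = R_f + β·MRP, so the slope of the SML is
MRP = (11.69% − 5.64%) / (2.13 − 0.78) = 6.05% / 1.35 = 4.4815%
R_f = E(R_Varden) − β_Varden·MRP = 5.64% − 0.78 × 4.4815% = 2.1444%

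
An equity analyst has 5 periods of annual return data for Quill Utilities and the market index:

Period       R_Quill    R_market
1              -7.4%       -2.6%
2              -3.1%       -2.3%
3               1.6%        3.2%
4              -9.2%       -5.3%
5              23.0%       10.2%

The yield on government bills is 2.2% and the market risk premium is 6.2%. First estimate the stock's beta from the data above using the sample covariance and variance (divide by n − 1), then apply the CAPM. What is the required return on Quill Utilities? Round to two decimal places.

Mean R_i = (-7.4 − 3.1 + 1.6 − 9.2 + 23.0) / 5 = 0.9800%
Mean R_m = (-2.6 − 2.3 + 3.2 − 5.3 + 10.2) / 5 = 0.6400%
Σ(R_i − R̄_i)(R_m − R̄_m) = 311.7140  ⇒  Cov = 311.7140 / 4 = 77.9285
Σ(R_m − R̄_m)² = 152.3720  ⇒  Var(R_m) = 152.3720 / 4 = 38.0930
β = Cov / Var(R_m) = 77.9285 / 38.0930 = 2.0457
E(R) = R_f + β × MRP = 2.2% + 2.0457 × 6.2% = 14.88%

14.88%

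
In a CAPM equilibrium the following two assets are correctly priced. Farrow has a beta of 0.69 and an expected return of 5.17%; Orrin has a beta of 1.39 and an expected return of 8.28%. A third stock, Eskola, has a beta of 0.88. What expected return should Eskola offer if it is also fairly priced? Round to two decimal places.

MRP (SML slope) = (8.28% − 5.17%) / (1.39 − 0.69) = 3.11% / 0.70 = 4.4429%
R_f (intercept) = 5.17% − 0.69 × 4.4429% = 2.1044%
E(R_Eskola) = R_f + β × MRP = 2.1044% + 0.88 × 4.4429% = 6.01%

6.01%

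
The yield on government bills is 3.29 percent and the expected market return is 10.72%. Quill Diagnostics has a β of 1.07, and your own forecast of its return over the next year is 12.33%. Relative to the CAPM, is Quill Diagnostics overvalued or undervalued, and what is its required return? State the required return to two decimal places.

MRP = 10.72% − 3.29% = 7.43%
Required return = R_f + β·MRP = 3.29% + 1.07 × 7.43% = 11.24%
Forecast 12.33% > required 11.24% → the stock plots above the SML → undervalued.

Undervalued; required return 11.24%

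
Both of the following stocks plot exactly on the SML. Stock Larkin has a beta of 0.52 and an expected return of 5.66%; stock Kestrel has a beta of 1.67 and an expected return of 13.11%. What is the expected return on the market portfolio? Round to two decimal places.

Both satisfy E(R) = R_f + β·MRP, so the slope of the SML is
MRP = (13.11% − 5.66%) / (1.67 − 0.52) = 7.45% / 1.15 = 6.4783%
R_f = E(R_Larkin) − β_Larkin·MRP = 5.66% − 0.52 × 6.4783% = 2.2913%
E(R_m) = R_f + MRP = 2.2913% + 6.4783% = 8.77%

8.77%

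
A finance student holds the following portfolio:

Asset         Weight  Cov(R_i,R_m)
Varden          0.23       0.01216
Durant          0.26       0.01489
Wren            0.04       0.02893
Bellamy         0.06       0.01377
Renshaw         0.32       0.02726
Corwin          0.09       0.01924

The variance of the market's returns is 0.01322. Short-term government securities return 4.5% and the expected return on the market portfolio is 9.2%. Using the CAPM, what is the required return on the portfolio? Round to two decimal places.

β_Varden = 0.01216 / 0.01322 = 0.9198
β_Durant = 0.01489 / 0.01322 = 1.1263
β_Wren = 0.02893 / 0.01322 = 2.1884
β_Bellamy = 0.01377 / 0.01322 = 1.0416
β_Renshaw = 0.02726 / 0.01322 = 2.0620
β_Corwin = 0.01924 / 0.01322 = 1.4554
β_P = Σ w_i β_i = 0.23×0.9198 + 0.26×1.1263 + 0.04×2.1884 + 0.06×1.0416 + 0.32×2.0620 + 0.09×1.4554 = 1.4453
MRP = 9.2% − 4.5% = 4.70%
E(R_P) = R_f + β_P × MRP = 4.5% + 1.4453 × 4.7% = 11.29%

11.29%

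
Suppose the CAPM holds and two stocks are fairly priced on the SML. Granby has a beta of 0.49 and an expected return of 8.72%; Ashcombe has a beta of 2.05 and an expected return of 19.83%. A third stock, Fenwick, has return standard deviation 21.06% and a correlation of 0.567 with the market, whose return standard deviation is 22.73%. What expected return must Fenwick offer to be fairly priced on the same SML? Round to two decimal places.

MRP = (19.83% − 8.72%) / (2.05 − 0.49) = 7.1218%
R_f = 8.72% − 0.49 × 7.1218% = 5.2303%
β_Fenwick = ρ·σ_i/σ_m = 0.567 × 21.06 / 22.73 = 0.5253
E(R_Fenwick) = R_f + β × MRP = 5.2303% + 0.5253 × 7.1218% = 8.97%

8.97%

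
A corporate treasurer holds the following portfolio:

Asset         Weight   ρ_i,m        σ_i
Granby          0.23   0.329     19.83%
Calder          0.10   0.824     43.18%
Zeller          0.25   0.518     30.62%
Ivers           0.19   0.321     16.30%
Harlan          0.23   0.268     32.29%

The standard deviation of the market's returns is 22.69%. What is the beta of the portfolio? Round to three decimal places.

β_Granby = 0.329 × 19.83% / 22.69% = 0.2875
β_Calder = 0.824 × 43.18% / 22.69% = 1.5681
β_Zeller = 0.518 × 30.62% / 22.69% = 0.6990
β_Ivers = 0.321 × 16.30% / 22.69% = 0.2306
β_Harlan = 0.268 × 32.29% / 22.69% = 0.3814
β_P = Σ w_i β_i = 0.23×0.2875 + 0.10×1.5681 + 0.25×0.6990 + 0.19×0.2306 + 0.23×0.3814 = 0.5292

0.529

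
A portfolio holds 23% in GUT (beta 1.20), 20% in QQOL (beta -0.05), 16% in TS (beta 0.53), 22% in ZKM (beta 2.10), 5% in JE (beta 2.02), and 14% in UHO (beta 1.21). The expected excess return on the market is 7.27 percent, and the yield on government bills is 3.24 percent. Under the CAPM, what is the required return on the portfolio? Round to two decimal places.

11.11%

β_P = Σ w_i β_i = 0.23×1.20 + 0.20×-0.05 + 0.16×0.53 + 0.22×2.10 + 0.05×2.02 + 0.14×1.21 = 1.0832
E(R_P) = R_f + β_P × MRP = 3.24% + 1.0832 × 7.27% = 11.11%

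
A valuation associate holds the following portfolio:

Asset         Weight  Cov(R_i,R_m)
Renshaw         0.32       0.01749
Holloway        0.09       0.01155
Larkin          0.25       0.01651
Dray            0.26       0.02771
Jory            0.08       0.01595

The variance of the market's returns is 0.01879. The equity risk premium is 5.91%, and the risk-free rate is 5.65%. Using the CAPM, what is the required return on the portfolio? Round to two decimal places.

β_Renshaw = 0.01749 / 0.01879 = 0.9308
β_Holloway = 0.01155 / 0.01879 = 0.6147
β_Larkin = 0.01651 / 0.01879 = 0.8787
β_Dray = 0.02771 / 0.01879 = 1.4747
β_Jory = 0.01595 / 0.01879 = 0.8489
β_P = Σ w_i β_i = 0.32×0.9308 + 0.09×0.6147 + 0.25×0.8787 + 0.26×1.4747 + 0.08×0.8489 = 1.0242
E(R_P) = R_f + β_P × MRP = 5.65% + 1.0242 × 5.91% = 11.70%

11.70%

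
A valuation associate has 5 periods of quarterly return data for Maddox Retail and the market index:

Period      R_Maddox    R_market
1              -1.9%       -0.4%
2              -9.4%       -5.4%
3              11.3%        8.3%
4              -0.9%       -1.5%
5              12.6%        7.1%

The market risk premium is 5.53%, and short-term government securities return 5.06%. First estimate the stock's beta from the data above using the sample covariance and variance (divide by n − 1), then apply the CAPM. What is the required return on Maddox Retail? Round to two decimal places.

Mean R_i = (-1.9 − 9.4 + 11.3 − 0.9 + 12.6) / 5 = 2.3400%
Mean R_m = (-0.4 − 5.4 + 8.3 − 1.5 + 7.1) / 5 = 1.6200%
Σ(R_i − R̄_i)(R_m − R̄_m) = 217.1660  ⇒  Cov = 217.1660 / 4 = 54.2915
Σ(R_m − R̄_m)² = 137.7480  ⇒  Var(R_m) = 137.7480 / 4 = 34.4370
β = Cov / Var(R_m) = 54.2915 / 34.4370 = 1.5765
E(R) = R_f + β × MRP = 5.06% + 1.5765 × 5.53% = 13.78%

13.78%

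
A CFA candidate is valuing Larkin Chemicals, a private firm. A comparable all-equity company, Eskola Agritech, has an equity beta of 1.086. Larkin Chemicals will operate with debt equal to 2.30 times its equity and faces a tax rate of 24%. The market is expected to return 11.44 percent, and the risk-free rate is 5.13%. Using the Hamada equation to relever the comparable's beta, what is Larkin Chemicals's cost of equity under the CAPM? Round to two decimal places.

β_L = β_U × [1 + (1 − t)(D/E)] = 1.086 × [1 + (1 − 0.24) × 2.30]
    = 1.086 × [1 + 0.76 × 2.30] = 1.086 × 2.7480 = 2.9843
MRP = 11.44% − 5.13% = 6.31%
E(R) = R_f + β_L × MRP = 5.13% + 2.9843 × 6.31% = 23.96%

23.96%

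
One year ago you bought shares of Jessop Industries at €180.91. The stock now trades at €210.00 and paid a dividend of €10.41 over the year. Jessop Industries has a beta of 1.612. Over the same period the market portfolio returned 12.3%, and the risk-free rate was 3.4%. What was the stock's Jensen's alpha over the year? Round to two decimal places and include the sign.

Realised HPR = (P1 + D1 − P0) / P0 = (210.00 + 10.41 − 180.91) / 180.91 = 39.50 / 180.91 = 21.8341%
MRP = 12.3% − 3.4% = 8.90%
CAPM required = R_f + β·MRP = 3.4% + 1.612 × 8.9% = 17.7468%
α = realised − required = 21.8341% − 17.7468% = +4.09%

+4.09%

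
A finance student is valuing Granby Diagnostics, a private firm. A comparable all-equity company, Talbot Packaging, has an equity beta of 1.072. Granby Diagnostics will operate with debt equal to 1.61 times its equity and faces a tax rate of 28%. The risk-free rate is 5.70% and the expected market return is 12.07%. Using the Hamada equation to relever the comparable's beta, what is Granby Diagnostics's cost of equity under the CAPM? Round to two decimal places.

β_L = β_U × [1 + (1 − t)(D/E)] = 1.072 × [1 + (1 − 0.28) × 1.61]
    = 1.072 × [1 + 0.72 × 1.61] = 1.072 × 2.1592 = 2.3147
MRP = 12.07% − 5.70% = 6.37%
E(R) = R_f + β_L × MRP = 5.70% + 2.3147 × 6.37% = 20.44%

20.44%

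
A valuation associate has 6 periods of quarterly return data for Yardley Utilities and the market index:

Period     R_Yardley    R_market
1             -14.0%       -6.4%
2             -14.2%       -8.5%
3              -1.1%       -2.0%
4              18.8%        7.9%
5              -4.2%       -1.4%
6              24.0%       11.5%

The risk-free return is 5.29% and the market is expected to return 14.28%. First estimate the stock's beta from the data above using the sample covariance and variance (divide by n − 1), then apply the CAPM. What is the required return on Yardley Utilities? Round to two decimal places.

23.67%

Mean R_i = (-14.0 − 14.2 − 1.1 + 18.8 − 4.2 + 24.0) / 6 = 1.5500%
Mean R_m = (-6.4 − 8.5 − 2.0 + 7.9 − 1.4 + 11.5) / 6 = 0.1833%
Σ(R_i − R̄_i)(R_m − R̄_m) = 641.1950  ⇒  Cov = 641.1950 / 5 = 128.2390
Σ(R_m − R̄_m)² = 313.6283  ⇒  Var(R_m) = 313.6283 / 5 = 62.7257
β = Cov / Var(R_m) = 128.2390 / 62.7257 = 2.0444
MRP = 14.28% − 5.29% = 8.99%
E(R) = R_f + β × MRP = 5.29% + 2.0444 × 8.99% = 23.67%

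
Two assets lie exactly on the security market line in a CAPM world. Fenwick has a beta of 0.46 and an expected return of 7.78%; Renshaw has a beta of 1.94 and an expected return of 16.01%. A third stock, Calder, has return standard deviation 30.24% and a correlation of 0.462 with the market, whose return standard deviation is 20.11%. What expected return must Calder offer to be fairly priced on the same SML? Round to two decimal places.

MRP = (16.01% − 7.78%) / (1.94 − 0.46) = 5.5608%
R_f = 7.78% − 0.46 × 5.5608% = 5.2220%
β_Calder = ρ·σ_i/σ_m = 0.462 × 30.24 / 20.11 = 0.6947
E(R_Calder) = R_f + β × MRP = 5.2220% + 0.6947 × 5.5608% = 9.09%

9.09%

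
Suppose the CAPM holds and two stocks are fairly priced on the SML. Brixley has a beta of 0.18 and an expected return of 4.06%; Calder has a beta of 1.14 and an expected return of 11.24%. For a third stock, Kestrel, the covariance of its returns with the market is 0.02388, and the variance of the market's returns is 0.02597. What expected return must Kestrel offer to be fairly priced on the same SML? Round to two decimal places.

MRP = (11.24% − 4.06%) / (1.14 − 0.18) = 7.4792%
R_f = 4.06% − 0.18 × 7.4792% = 2.7137%
β_Kestrel = Cov / Var(R_m) = 0.02388 / 0.02597 = 0.9195
E(R_Kestrel) = R_f + β × MRP = 2.7137% + 0.9195 × 7.4792% = 9.59%

9.59%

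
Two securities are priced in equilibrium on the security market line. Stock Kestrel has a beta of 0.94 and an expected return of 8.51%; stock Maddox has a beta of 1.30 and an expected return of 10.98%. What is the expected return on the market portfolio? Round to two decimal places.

8.92%

Both satisfy E(R) = R_f + β·MRP, so the slope of the SML is
MRP = (10.98% − 8.51%) / (1.30 − 0.94) = 2.47% / 0.36 = 6.8611%
R_f = E(R_Kestrel) − β_Kestrel·MRP = 8.51% − 0.94 × 6.8611% = 2.0606%
E(R_m) = R_f + MRP = 2.0606% + 6.8611% = 8.92%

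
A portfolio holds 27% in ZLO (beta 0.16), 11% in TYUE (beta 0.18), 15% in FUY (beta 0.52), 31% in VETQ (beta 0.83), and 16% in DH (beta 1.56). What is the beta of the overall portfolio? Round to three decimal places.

0.648

β_P = Σ w_i β_i = 0.27×0.16 + 0.11×0.18 + 0.15×0.52 + 0.31×0.83 + 0.16×1.56 = 0.6479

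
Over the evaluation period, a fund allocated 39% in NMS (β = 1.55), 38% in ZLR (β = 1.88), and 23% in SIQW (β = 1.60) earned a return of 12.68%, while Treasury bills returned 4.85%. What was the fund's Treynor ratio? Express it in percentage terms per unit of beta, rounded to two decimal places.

4.64%

β_P = 0.39×1.55 + 0.38×1.88 + 0.23×1.60 = 1.6869
Treynor = (R_P − R_f) / β_P = (12.68% − 4.85%) / 1.6869 = 7.83% / 1.6869 = 4.64%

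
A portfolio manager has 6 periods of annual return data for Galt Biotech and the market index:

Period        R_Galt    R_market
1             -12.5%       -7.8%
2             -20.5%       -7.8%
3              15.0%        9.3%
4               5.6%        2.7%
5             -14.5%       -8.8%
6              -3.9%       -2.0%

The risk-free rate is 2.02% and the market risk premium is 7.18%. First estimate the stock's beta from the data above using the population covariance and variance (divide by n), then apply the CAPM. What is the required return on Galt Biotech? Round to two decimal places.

Mean R_i = (-12.5 − 20.5 + 15.0 + 5.6 − 14.5 − 3.9) / 6 = -5.1333%
Mean R_m = (-7.8 − 7.8 + 9.3 + 2.7 − 8.8 − 2.0) / 6 = -2.4000%
Σ(R_i − R̄_i)(R_m − R̄_m) = 473.5000  ⇒  Cov = 473.5000 / 6 = 78.9167
Σ(R_m − R̄_m)² = 262.3400  ⇒  Var(R_m) = 262.3400 / 6 = 43.7233
β = Cov / Var(R_m) = 78.9167 / 43.7233 = 1.8049
E(R) = R_f + β × MRP = 2.02% + 1.8049 × 7.18% = 14.98%

14.98%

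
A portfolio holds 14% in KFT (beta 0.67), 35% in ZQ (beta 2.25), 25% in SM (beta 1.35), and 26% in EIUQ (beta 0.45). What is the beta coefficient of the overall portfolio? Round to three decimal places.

β_P = Σ w_i β_i = 0.14×0.67 + 0.35×2.25 + 0.25×1.35 + 0.26×0.45 = 1.3358

1.336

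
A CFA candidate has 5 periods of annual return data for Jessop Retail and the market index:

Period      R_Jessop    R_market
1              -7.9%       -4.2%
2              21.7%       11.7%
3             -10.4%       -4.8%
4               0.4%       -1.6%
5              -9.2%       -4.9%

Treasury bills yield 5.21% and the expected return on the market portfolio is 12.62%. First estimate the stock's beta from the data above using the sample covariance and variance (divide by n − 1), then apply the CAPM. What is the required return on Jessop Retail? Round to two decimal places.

19.10%

Mean R_i = (-7.9 + 21.7 − 10.4 + 0.4 − 9.2) / 5 = -1.0800%
Mean R_m = (-4.2 + 11.7 − 4.8 − 1.6 − 4.9) / 5 = -0.7600%
Σ(R_i − R̄_i)(R_m − R̄_m) = 377.3260  ⇒  Cov = 377.3260 / 4 = 94.3315
Σ(R_m − R̄_m)² = 201.2520  ⇒  Var(R_m) = 201.2520 / 4 = 50.3130
β = Cov / Var(R_m) = 94.3315 / 50.3130 = 1.8749
MRP = 12.62% − 5.21% = 7.41%
E(R) = R_f + β × MRP = 5.21% + 1.8749 × 7.41% = 19.10%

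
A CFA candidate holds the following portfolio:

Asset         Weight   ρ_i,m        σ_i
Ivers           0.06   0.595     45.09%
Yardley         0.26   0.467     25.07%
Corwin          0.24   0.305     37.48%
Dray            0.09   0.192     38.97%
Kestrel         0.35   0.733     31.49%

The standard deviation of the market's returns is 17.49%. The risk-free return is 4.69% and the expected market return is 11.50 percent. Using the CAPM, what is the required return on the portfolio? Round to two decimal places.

β_Ivers = 0.595 × 45.09% / 17.49% = 1.5339
β_Yardley = 0.467 × 25.07% / 17.49% = 0.6694
β_Corwin = 0.305 × 37.48% / 17.49% = 0.6536
β_Dray = 0.192 × 38.97% / 17.49% = 0.4278
β_Kestrel = 0.733 × 31.49% / 17.49% = 1.3197
β_P = Σ w_i β_i = 0.06×1.5339 + 0.26×0.6694 + 0.24×0.6536 + 0.09×0.4278 + 0.35×1.3197 = 0.9233
MRP = 11.50% − 4.69% = 6.81%
E(R_P) = R_f + β_P × MRP = 4.69% + 0.9233 × 6.81% = 10.98%

10.98%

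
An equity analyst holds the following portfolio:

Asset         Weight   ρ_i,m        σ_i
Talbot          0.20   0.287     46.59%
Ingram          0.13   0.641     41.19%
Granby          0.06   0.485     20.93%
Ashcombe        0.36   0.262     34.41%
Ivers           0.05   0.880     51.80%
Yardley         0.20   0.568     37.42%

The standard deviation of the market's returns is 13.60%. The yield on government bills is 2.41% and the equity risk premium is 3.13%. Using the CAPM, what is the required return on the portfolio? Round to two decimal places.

β_Talbot = 0.287 × 46.59% / 13.60% = 0.9832
β_Ingram = 0.641 × 41.19% / 13.60% = 1.9414
β_Granby = 0.485 × 20.93% / 13.60% = 0.7464
β_Ashcombe = 0.262 × 34.41% / 13.60% = 0.6629
β_Ivers = 0.880 × 51.80% / 13.60% = 3.3518
β_Yardley = 0.568 × 37.42% / 13.60% = 1.5628
β_P = Σ w_i β_i = 0.20×0.9832 + 0.13×1.9414 + 0.06×0.7464 + 0.36×0.6629 + 0.05×3.3518 + 0.20×1.5628 = 1.2126
E(R_P) = R_f + β_P × MRP = 2.41% + 1.2126 × 3.13% = 6.21%

6.21%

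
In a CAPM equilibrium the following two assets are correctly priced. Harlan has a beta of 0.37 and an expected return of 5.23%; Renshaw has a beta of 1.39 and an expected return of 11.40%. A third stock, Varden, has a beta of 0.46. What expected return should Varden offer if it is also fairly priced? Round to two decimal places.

MRP (SML slope) = (11.40% − 5.23%) / (1.39 − 0.37) = 6.17% / 1.02 = 6.0490%
R_f (intercept) = 5.23% − 0.37 × 6.0490% = 2.9919%
E(R_Varden) = R_f + β × MRP = 2.9919% + 0.46 × 6.0490% = 5.77%

5.77%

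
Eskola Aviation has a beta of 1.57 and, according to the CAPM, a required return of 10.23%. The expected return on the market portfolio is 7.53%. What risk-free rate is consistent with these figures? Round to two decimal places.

2.79%

E(R) = R_f + β(E(R_m) − R_f) = R_f(1 − β) + β·E(R_m)
10.23% = R_f × (1 − 1.57) + 1.57 × 7.53%
10.23% = R_f × -0.57 + 11.8221%
R_f = (10.23% − 11.8221%) / -0.57 = 2.79%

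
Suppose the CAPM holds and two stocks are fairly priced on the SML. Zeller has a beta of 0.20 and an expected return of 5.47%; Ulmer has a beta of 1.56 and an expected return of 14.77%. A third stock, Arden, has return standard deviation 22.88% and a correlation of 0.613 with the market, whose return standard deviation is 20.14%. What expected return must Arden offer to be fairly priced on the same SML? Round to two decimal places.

8.86%

MRP = (14.77% − 5.47%) / (1.56 − 0.20) = 6.8382%
R_f = 5.47% − 0.20 × 6.8382% = 4.1024%
β_Arden = ρ·σ_i/σ_m = 0.613 × 22.88 / 20.14 = 0.6964
E(R_Arden) = R_f + β × MRP = 4.1024% + 0.6964 × 6.8382% = 8.86%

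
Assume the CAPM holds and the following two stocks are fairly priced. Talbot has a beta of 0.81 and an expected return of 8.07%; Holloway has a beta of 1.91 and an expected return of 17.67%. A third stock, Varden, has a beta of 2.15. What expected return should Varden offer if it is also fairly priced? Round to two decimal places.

MRP (SML slope) = (17.67% − 8.07%) / (1.91 − 0.81) = 9.60% / 1.10 = 8.7273%
R_f (intercept) = 8.07% − 0.81 × 8.7273% = 1.0009%
E(R_Varden) = R_f + β × MRP = 1.0009% + 2.15 × 8.7273% = 19.76%

19.76%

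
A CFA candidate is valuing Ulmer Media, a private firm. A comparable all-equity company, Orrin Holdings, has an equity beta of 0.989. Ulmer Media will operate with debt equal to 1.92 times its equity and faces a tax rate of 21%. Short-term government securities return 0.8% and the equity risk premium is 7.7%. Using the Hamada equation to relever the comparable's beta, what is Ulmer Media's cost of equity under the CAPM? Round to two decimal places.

β_L = β_U × [1 + (1 − t)(D/E)] = 0.989 × [1 + (1 − 0.21) × 1.92]
    = 0.989 × [1 + 0.79 × 1.92] = 0.989 × 2.5168 = 2.4891
E(R) = R_f + β_L × MRP = 0.8% + 2.4891 × 7.7% = 19.97%

19.97%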